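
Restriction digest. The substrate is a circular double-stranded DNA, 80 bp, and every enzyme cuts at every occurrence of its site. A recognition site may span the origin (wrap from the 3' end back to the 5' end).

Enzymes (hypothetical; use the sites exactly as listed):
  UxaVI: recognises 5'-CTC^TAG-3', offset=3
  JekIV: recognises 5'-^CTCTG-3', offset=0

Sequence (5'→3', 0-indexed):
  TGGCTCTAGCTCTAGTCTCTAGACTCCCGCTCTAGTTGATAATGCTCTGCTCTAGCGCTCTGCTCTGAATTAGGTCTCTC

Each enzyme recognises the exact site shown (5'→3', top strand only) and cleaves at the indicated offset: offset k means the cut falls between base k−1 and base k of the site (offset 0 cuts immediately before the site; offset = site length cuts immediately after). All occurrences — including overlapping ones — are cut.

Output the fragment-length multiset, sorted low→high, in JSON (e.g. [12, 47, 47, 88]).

Scan for sites:
  UxaVI CTCTAG/3: at [3, 9, 16, 29, 49] ⇒ [6, 12, 19, 32, 52]
  JekIV CTCTG/0: at [44, 57, 62, 77] ⇒ [44, 57, 62, 77]

All cut coordinates (distinct, sorted): [6, 12, 19, 32, 44, 52, 57, 62, 77]

Fragment lengths:
  6→12: 6 bp
  12→19: 7 bp
  19→32: 13 bp
  32→44: 12 bp
  44→52: 8 bp
  52→57: 5 bp
  57→62: 5 bp
  62→77: 15 bp
  77→6 (wrap): 80-77+6 = 9 bp

[5,5,6,7,8,9,12,13,15]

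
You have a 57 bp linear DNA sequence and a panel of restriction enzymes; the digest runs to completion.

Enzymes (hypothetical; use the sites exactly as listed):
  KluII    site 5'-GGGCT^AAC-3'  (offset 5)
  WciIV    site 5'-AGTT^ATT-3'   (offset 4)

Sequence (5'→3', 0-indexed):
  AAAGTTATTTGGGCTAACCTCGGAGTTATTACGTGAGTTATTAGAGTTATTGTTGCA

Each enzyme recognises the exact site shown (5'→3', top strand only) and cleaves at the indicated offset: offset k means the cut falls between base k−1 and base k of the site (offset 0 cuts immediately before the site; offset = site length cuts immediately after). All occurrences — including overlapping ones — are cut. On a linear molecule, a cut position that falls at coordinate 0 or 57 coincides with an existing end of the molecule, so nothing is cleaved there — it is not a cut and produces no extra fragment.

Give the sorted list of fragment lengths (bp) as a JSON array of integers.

[6,9,9,9,12,12]

Per-enzyme occurrences:
  KluII GGGCTAAC/5: at [10] ⇒ [15]
  WciIV AGTTATT/4: at [2, 23, 35, 44] ⇒ [6, 27, 39, 48]

All cut coordinates (distinct, sorted): [6, 15, 27, 39, 48]

Fragment lengths:
  [0,6): 6 bp
  [6,15): 9 bp
  [15,27): 12 bp
  [27,39): 12 bp
  [39,48): 9 bp
  [48,57): 9 bp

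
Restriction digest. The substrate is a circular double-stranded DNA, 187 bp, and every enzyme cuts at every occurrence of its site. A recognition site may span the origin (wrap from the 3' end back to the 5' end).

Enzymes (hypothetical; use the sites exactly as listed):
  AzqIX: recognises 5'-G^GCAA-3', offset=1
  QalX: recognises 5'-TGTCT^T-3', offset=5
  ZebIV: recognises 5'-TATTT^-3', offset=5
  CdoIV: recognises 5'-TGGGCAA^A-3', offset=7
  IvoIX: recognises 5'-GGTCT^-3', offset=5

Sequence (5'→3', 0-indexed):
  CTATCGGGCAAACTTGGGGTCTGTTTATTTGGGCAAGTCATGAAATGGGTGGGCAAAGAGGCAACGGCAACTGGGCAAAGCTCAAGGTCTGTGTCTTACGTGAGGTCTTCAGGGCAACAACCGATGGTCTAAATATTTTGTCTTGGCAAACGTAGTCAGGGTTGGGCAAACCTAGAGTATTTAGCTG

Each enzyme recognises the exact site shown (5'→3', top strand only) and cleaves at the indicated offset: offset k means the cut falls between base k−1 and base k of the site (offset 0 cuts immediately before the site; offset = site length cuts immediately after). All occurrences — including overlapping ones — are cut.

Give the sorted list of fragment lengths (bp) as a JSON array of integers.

Site scan:
  AzqIX (GGCAA, off=1): starts [6, 31, 51, 59, 65, 73, 112, 144, 164] → cuts [7, 32, 52, 60, 66, 74, 113, 145, 165]
  QalX (TGTCTT, off=5): starts [91, 138] → cuts [96, 143]
  ZebIV (TATTT, off=5): starts [25, 133, 177] → cuts [30, 138, 182]
  CdoIV (TGGGCAAA, off=7): starts [49, 71, 162] → cuts [56, 78, 169]
  IvoIX (GGTCT, off=5): starts [17, 85, 103, 125] → cuts [22, 90, 108, 130]

All cut coordinates (distinct, sorted): [7, 22, 30, 32, 52, 56, 60, 66, 74, 78, 90, 96, 108, 113, 130, 138, 143, 145, 165, 169, 182]

Fragments:
  7→22: 15 bp
  22→30: 8 bp
  30→32: 2 bp
  32→52: 20 bp
  52→56: 4 bp
  56→60: 4 bp
  60→66: 6 bp
  66→74: 8 bp
  74→78: 4 bp
  78→90: 12 bp
  90→96: 6 bp
  96→108: 12 bp
  108→113: 5 bp
  113→130: 17 bp
  130→138: 8 bp
  138→143: 5 bp
  143→145: 2 bp
  145→165: 20 bp
  165→169: 4 bp
  169→182: 13 bp
  182→7 (wrap): 187-182+7 = 12 bp

[2,2,4,4,4,4,5,5,6,6,8,8,8,12,12,12,13,15,17,20,20]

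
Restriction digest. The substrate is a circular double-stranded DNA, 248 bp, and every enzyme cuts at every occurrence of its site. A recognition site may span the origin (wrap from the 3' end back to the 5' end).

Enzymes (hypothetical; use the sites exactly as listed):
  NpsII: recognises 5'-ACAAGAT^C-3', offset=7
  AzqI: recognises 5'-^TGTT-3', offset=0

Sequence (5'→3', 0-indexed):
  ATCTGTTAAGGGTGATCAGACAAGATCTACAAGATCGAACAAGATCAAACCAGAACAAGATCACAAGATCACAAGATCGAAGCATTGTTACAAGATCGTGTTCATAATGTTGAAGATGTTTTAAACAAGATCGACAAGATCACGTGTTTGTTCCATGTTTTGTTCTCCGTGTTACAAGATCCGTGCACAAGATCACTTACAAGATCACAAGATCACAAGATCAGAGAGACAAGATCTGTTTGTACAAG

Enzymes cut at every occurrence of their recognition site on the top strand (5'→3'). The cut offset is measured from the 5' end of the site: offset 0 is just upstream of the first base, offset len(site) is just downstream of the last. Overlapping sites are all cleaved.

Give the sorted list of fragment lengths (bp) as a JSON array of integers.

Per-enzyme occurrences:
  NpsII (ACAAGATC, off=7): starts [19, 28, 38, 54, 62, 70, 89, 124, 133, 173, 186, 198, 206, 214, 228, 243] → cuts [2, 26, 35, 45, 61, 69, 77, 96, 131, 140, 180, 193, 205, 213, 221, 235]
  AzqI (TGTT, off=0): starts [3, 85, 98, 107, 116, 144, 148, 155, 160, 169, 236] → cuts [3, 85, 98, 107, 116, 144, 148, 155, 160, 169, 236]

All cut coordinates (distinct, sorted): [2, 3, 26, 35, 45, 61, 69, 77, 85, 96, 98, 107, 116, 131, 140, 144, 148, 155, 160, 169, 180, 193, 205, 213, 221, 235, 236]

Fragment lengths:
  2→3: 1 bp
  3→26: 23 bp
  26→35: 9 bp
  35→45: 10 bp
  45→61: 16 bp
  61→69: 8 bp
  69→77: 8 bp
  77→85: 8 bp
  85→96: 11 bp
  96→98: 2 bp
  98→107: 9 bp
  107→116: 9 bp
  116→131: 15 bp
  131→140: 9 bp
  140→144: 4 bp
  144→148: 4 bp
  148→155: 7 bp
  155→160: 5 bp
  160→169: 9 bp
  169→180: 11 bp
  180→193: 13 bp
  193→205: 12 bp
  205→213: 8 bp
  213→221: 8 bp
  221→235: 14 bp
  235→236: 1 bp
  236→2 (wrap): 248-236+2 = 14 bp

[1,1,2,4,4,5,7,8,8,8,8,8,9,9,9,9,9,10,11,11,12,13,14,14,15,16,23]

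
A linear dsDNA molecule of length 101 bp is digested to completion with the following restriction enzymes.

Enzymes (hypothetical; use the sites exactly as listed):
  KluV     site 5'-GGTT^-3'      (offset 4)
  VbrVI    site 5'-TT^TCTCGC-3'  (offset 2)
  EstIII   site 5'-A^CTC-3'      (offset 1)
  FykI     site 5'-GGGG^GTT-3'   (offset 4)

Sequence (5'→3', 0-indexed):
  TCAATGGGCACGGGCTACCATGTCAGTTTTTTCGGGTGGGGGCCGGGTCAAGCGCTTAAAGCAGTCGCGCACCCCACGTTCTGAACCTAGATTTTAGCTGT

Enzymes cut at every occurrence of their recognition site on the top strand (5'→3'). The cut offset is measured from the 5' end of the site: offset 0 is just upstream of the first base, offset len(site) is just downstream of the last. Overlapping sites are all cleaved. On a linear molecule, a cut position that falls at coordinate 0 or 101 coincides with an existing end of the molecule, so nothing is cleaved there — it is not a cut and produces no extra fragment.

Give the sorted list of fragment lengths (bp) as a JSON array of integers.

[101]

Per-enzyme occurrences:
  KluV (GGTT, off=4): no sites
  VbrVI (TTTCTCGC, off=2): no sites
  EstIII (ACTC, off=1): no sites
  FykI (GGGGGTT, off=4): no sites

All cut coordinates (distinct, sorted): ∅

Fragment lengths:
  no cuts → one linear fragment of 101 bp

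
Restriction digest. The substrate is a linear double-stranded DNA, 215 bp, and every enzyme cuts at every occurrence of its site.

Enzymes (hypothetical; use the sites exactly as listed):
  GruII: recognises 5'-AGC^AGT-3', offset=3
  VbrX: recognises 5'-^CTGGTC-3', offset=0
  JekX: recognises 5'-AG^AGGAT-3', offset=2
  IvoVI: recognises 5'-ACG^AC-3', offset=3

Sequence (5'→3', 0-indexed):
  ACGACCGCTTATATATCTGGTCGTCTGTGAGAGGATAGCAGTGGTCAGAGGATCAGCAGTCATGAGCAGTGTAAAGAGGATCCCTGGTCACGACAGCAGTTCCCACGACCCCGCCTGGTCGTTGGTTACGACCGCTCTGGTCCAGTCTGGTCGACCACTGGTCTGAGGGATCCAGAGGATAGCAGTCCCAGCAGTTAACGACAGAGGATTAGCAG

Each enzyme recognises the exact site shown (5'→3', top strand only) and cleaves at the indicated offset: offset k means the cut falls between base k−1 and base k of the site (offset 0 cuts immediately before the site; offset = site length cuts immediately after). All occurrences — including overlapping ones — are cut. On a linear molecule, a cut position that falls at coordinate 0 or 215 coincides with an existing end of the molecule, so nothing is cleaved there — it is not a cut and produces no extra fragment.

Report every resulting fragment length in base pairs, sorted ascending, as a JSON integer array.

Site scan:
  GruII AGCAGT/3: at [36, 54, 64, 94, 180, 189] ⇒ [39, 57, 67, 97, 183, 192]
  VbrX CTGGTC/0: at [16, 83, 114, 136, 146, 157] ⇒ [16, 83, 114, 136, 146, 157]
  JekX AGAGGAT/2: at [29, 46, 74, 173, 202] ⇒ [31, 48, 76, 175, 204]
  IvoVI ACGAC/3: at [0, 89, 104, 127, 197] ⇒ [3, 92, 107, 130, 200]

Pooled cuts: [3, 16, 31, 39, 48, 57, 67, 76, 83, 92, 97, 107, 114, 130, 136, 146, 157, 175, 183, 192, 200, 204]

Fragments:
  [0,3): 3 bp
  [3,16): 13 bp
  [16,31): 15 bp
  [31,39): 8 bp
  [39,48): 9 bp
  [48,57): 9 bp
  [57,67): 10 bp
  [67,76): 9 bp
  [76,83): 7 bp
  [83,92): 9 bp
  [92,97): 5 bp
  [97,107): 10 bp
  [107,114): 7 bp
  [114,130): 16 bp
  [130,136): 6 bp
  [136,146): 10 bp
  [146,157): 11 bp
  [157,175): 18 bp
  [175,183): 8 bp
  [183,192): 9 bp
  [192,200): 8 bp
  [200,204): 4 bp
  [204,215): 11 bp

[3,4,5,6,7,7,8,8,8,9,9,9,9,9,10,10,10,11,11,13,15,16,18]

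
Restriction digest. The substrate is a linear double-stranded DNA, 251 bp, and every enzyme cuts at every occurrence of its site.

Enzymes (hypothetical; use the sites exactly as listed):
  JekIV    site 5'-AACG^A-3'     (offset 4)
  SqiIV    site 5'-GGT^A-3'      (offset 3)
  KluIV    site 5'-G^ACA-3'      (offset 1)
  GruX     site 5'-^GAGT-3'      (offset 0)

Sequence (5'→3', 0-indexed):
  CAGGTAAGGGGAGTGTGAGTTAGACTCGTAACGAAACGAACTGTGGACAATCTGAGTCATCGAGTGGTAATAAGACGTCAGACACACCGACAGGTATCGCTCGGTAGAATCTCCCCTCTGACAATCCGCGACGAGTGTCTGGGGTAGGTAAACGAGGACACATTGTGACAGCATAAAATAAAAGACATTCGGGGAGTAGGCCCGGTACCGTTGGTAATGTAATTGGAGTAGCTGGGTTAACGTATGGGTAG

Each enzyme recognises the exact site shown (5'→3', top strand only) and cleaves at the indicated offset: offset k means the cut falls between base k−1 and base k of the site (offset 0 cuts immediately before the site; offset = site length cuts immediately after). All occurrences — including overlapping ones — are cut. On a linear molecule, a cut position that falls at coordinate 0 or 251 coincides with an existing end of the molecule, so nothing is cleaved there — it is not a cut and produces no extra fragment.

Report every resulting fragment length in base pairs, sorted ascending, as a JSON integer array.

[2,3,4,5,5,5,5,6,6,7,7,8,8,8,9,9,10,10,10,12,13,13,13,15,17,17,24]

Scan for sites:
  JekIV (AACGA, off=4): starts [29, 34, 150] → cuts [33, 38, 154]
  SqiIV (GGTA, off=3): starts [2, 65, 92, 102, 142, 146, 203, 212, 246] → cuts [5, 68, 95, 105, 145, 149, 206, 215, 249]
  KluIV (GACA, off=1): starts [45, 80, 88, 119, 156, 166, 183] → cuts [46, 81, 89, 120, 157, 167, 184]
  GruX (GAGT, off=0): starts [10, 16, 53, 61, 132, 193, 225] → cuts [10, 16, 53, 61, 132, 193, 225]

Pooled cuts: [5, 10, 16, 33, 38, 46, 53, 61, 68, 81, 89, 95, 105, 120, 132, 145, 149, 154, 157, 167, 184, 193, 206, 215, 225, 249]

Fragment lengths:
  [0,5): 5 bp
  [5,10): 5 bp
  [10,16): 6 bp
  [16,33): 17 bp
  [33,38): 5 bp
  [38,46): 8 bp
  [46,53): 7 bp
  [53,61): 8 bp
  [61,68): 7 bp
  [68,81): 13 bp
  [81,89): 8 bp
  [89,95): 6 bp
  [95,105): 10 bp
  [105,120): 15 bp
  [120,132): 12 bp
  [132,145): 13 bp
  [145,149): 4 bp
  [149,154): 5 bp
  [154,157): 3 bp
  [157,167): 10 bp
  [167,184): 17 bp
  [184,193): 9 bp
  [193,206): 13 bp
  [206,215): 9 bp
  [215,225): 10 bp
  [225,249): 24 bp
  [249,251): 2 bp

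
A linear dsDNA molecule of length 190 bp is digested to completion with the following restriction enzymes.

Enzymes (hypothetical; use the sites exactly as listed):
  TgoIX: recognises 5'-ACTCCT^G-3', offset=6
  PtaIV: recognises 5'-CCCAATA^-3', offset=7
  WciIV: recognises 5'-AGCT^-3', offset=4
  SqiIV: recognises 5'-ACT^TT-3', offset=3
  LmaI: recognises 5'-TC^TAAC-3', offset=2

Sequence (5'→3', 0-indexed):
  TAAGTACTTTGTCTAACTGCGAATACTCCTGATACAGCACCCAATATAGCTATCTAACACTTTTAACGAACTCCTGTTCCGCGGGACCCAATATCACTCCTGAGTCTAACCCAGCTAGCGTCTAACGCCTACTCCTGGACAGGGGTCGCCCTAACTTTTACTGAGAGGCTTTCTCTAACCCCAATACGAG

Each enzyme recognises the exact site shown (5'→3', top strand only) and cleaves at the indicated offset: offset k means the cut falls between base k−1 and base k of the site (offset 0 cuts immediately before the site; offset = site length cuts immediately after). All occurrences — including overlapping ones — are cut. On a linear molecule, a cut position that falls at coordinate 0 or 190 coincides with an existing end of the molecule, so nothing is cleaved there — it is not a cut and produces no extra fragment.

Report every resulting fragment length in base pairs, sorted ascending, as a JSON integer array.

Per-enzyme occurrences:
  TgoIX (ACTCCTG, off=6): starts [24, 69, 95, 130] → cuts [30, 75, 101, 136]
  PtaIV (CCCAATA, off=7): starts [39, 86, 179] → cuts [46, 93, 186]
  WciIV (AGCT, off=4): starts [47, 112] → cuts [51, 116]
  SqiIV (ACTTT, off=3): starts [5, 58, 153] → cuts [8, 61, 156]
  LmaI (TCTAAC, off=2): starts [11, 52, 104, 120, 173] → cuts [13, 54, 106, 122, 175]

All cut coordinates (distinct, sorted): [8, 13, 30, 46, 51, 54, 61, 75, 93, 101, 106, 116, 122, 136, 156, 175, 186]

Fragments:
  [0,8): 8 bp
  [8,13): 5 bp
  [13,30): 17 bp
  [30,46): 16 bp
  [46,51): 5 bp
  [51,54): 3 bp
  [54,61): 7 bp
  [61,75): 14 bp
  [75,93): 18 bp
  [93,101): 8 bp
  [101,106): 5 bp
  [106,116): 10 bp
  [116,122): 6 bp
  [122,136): 14 bp
  [136,156): 20 bp
  [156,175): 19 bp
  [175,186): 11 bp
  [186,190): 4 bp

[3,4,5,5,5,6,7,8,8,10,11,14,14,16,17,18,19,20]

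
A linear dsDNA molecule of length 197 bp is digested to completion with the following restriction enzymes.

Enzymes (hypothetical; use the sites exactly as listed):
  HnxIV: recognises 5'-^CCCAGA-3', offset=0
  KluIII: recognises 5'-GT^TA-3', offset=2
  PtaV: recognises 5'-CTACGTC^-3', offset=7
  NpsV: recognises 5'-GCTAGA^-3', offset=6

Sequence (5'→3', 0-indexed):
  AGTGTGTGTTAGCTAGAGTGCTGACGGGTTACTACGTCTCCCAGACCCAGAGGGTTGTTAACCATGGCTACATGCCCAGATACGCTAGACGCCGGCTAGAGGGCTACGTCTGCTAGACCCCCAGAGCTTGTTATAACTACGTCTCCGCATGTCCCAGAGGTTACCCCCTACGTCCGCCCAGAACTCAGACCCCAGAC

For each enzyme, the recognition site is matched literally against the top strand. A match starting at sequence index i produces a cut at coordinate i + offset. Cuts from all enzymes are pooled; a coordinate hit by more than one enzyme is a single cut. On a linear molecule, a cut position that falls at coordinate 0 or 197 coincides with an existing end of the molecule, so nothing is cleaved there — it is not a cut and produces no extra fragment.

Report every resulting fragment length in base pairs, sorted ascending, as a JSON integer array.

Per-enzyme occurrences:
  HnxIV CCCAGA/0: at [39, 45, 74, 119, 152, 176, 190] ⇒ [39, 45, 74, 119, 152, 176, 190]
  KluIII GTTA/2: at [7, 27, 56, 129, 159] ⇒ [9, 29, 58, 131, 161]
  PtaV CTACGTC/7: at [31, 103, 136, 167] ⇒ [38, 110, 143, 174]
  NpsV GCTAGA/6: at [11, 83, 94, 111] ⇒ [17, 89, 100, 117]

All cut coordinates (distinct, sorted): [9, 17, 29, 38, 39, 45, 58, 74, 89, 100, 110, 117, 119, 131, 143, 152, 161, 174, 176, 190]

Fragments:
  [0,9): 9 bp
  [9,17): 8 bp
  [17,29): 12 bp
  [29,38): 9 bp
  [38,39): 1 bp
  [39,45): 6 bp
  [45,58): 13 bp
  [58,74): 16 bp
  [74,89): 15 bp
  [89,100): 11 bp
  [100,110): 10 bp
  [110,117): 7 bp
  [117,119): 2 bp
  [119,131): 12 bp
  [131,143): 12 bp
  [143,152): 9 bp
  [152,161): 9 bp
  [161,174): 13 bp
  [174,176): 2 bp
  [176,190): 14 bp
  [190,197): 7 bp

[1,2,2,6,7,7,8,9,9,9,9,10,11,12,12,12,13,13,14,15,16]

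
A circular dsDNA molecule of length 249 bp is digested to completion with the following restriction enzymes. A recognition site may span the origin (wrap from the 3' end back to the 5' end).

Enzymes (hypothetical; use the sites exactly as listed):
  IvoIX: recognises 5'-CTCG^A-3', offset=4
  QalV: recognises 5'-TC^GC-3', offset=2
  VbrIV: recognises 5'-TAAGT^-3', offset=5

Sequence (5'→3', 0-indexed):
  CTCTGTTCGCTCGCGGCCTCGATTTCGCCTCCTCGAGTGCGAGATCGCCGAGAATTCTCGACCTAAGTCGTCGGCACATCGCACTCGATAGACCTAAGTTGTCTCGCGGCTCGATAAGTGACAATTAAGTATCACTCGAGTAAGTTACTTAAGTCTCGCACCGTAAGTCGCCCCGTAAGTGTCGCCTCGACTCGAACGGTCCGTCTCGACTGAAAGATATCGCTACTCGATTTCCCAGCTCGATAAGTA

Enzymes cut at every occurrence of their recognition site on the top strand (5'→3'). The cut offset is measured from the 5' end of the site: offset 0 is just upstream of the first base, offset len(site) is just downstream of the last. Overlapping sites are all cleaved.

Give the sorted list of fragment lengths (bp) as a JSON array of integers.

[1,3,3,4,5,5,6,6,6,6,7,7,8,8,8,8,9,9,9,9,11,11,11,11,12,12,13,13,14,14]

Site scan:
  IvoIX CTCGA/4: at [17, 31, 56, 83, 109, 134, 185, 190, 204, 225, 238] ⇒ [21, 35, 60, 87, 113, 138, 189, 194, 208, 229, 242]
  QalV TCGC/2: at [6, 10, 24, 44, 78, 103, 155, 167, 181, 219] ⇒ [8, 12, 26, 46, 80, 105, 157, 169, 183, 221]
  VbrIV TAAGT/5: at [63, 94, 114, 125, 140, 149, 163, 175, 243] ⇒ [68, 99, 119, 130, 145, 154, 168, 180, 248]

Pooled cuts: [8, 12, 21, 26, 35, 46, 60, 68, 80, 87, 99, 105, 113, 119, 130, 138, 145, 154, 157, 168, 169, 180, 183, 189, 194, 208, 221, 229, 242, 248]

Fragments:
  8→12: 4 bp
  12→21: 9 bp
  21→26: 5 bp
  26→35: 9 bp
  35→46: 11 bp
  46→60: 14 bp
  60→68: 8 bp
  68→80: 12 bp
  80→87: 7 bp
  87→99: 12 bp
  99→105: 6 bp
  105→113: 8 bp
  113→119: 6 bp
  119→130: 11 bp
  130→138: 8 bp
  138→145: 7 bp
  145→154: 9 bp
  154→157: 3 bp
  157→168: 11 bp
  168→169: 1 bp
  169→180: 11 bp
  180→183: 3 bp
  183→189: 6 bp
  189→194: 5 bp
  194→208: 14 bp
  208→221: 13 bp
  221→229: 8 bp
  229→242: 13 bp
  242→248: 6 bp
  248→8 (wrap): 249-248+8 = 9 bp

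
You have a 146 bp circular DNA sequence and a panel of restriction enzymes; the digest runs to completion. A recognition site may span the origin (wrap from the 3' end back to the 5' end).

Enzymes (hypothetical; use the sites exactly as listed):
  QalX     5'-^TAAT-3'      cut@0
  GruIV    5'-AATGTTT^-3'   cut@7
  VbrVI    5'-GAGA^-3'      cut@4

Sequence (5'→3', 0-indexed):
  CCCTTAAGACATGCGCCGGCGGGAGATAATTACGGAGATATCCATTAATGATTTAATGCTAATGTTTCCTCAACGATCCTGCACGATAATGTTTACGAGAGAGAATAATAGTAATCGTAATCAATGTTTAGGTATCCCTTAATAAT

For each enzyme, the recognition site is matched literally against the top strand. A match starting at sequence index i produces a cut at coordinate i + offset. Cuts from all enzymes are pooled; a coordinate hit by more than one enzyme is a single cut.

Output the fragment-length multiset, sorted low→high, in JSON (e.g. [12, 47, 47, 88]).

Scan for sites:
  QalX TAAT/0: at [26, 45, 53, 59, 86, 105, 111, 117, 139, 142] ⇒ [26, 45, 53, 59, 86, 105, 111, 117, 139, 142]
  GruIV AATGTTT/7: at [60, 87, 122] ⇒ [67, 94, 129]
  VbrVI GAGA/4: at [22, 34, 96, 98, 100] ⇒ [26, 38, 100, 102, 104]

All cut coordinates (distinct, sorted): [26, 38, 45, 53, 59, 67, 86, 94, 100, 102, 104, 105, 111, 117, 129, 139, 142]

Fragment lengths:
  26→38: 12 bp
  38→45: 7 bp
  45→53: 8 bp
  53→59: 6 bp
  59→67: 8 bp
  67→86: 19 bp
  86→94: 8 bp
  94→100: 6 bp
  100→102: 2 bp
  102→104: 2 bp
  104→105: 1 bp
  105→111: 6 bp
  111→117: 6 bp
  117→129: 12 bp
  129→139: 10 bp
  139→142: 3 bp
  142→26 (wrap): 146-142+26 = 30 bp

[1,2,2,3,6,6,6,6,7,8,8,8,10,12,12,19,30]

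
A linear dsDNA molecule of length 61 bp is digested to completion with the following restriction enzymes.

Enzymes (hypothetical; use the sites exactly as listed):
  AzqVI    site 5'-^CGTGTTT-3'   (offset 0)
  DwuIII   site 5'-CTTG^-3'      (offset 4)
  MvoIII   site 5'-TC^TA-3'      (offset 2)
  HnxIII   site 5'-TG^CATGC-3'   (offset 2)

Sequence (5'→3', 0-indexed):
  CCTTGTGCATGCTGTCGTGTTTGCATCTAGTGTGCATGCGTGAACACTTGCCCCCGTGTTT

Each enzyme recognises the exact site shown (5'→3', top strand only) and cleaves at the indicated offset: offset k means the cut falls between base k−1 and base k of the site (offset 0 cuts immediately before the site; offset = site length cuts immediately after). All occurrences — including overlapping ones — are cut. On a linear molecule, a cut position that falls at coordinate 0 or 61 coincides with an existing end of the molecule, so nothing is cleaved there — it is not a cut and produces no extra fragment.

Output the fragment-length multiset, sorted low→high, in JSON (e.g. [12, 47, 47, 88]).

[2,4,5,7,7,8,12,16]

Per-enzyme occurrences:
  AzqVI CGTGTTT/0: at [15, 54] ⇒ [15, 54]
  DwuIII CTTG/4: at [1, 46] ⇒ [5, 50]
  MvoIII TCTA/2: at [25] ⇒ [27]
  HnxIII TGCATGC/2: at [5, 32] ⇒ [7, 34]

Pooled cuts: [5, 7, 15, 27, 34, 50, 54]

Fragment lengths:
  [0,5): 5 bp
  [5,7): 2 bp
  [7,15): 8 bp
  [15,27): 12 bp
  [27,34): 7 bp
  [34,50): 16 bp
  [50,54): 4 bp
  [54,61): 7 bp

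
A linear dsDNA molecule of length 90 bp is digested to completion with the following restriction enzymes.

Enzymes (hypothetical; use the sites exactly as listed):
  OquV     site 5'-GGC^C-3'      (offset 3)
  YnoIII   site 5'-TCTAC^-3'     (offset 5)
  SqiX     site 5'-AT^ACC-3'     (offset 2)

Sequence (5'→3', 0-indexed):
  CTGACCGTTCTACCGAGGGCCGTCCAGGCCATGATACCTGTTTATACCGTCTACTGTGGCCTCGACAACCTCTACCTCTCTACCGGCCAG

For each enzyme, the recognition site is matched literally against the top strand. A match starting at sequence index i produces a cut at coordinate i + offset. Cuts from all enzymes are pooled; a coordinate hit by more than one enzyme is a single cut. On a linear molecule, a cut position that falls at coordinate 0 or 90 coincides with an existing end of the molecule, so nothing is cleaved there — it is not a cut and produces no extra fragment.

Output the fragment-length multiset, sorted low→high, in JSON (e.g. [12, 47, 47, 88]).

[3,4,6,6,7,8,9,9,10,13,15]

Per-enzyme occurrences:
  OquV (GGCC, off=3): starts [17, 26, 57, 84] → cuts [20, 29, 60, 87]
  YnoIII (TCTAC, off=5): starts [8, 49, 70, 78] → cuts [13, 54, 75, 83]
  SqiX (ATACC, off=2): starts [33, 43] → cuts [35, 45]

All cut coordinates (distinct, sorted): [13, 20, 29, 35, 45, 54, 60, 75, 83, 87]

Fragment lengths:
  [0,13): 13 bp
  [13,20): 7 bp
  [20,29): 9 bp
  [29,35): 6 bp
  [35,45): 10 bp
  [45,54): 9 bp
  [54,60): 6 bp
  [60,75): 15 bp
  [75,83): 8 bp
  [83,87): 4 bp
  [87,90): 3 bp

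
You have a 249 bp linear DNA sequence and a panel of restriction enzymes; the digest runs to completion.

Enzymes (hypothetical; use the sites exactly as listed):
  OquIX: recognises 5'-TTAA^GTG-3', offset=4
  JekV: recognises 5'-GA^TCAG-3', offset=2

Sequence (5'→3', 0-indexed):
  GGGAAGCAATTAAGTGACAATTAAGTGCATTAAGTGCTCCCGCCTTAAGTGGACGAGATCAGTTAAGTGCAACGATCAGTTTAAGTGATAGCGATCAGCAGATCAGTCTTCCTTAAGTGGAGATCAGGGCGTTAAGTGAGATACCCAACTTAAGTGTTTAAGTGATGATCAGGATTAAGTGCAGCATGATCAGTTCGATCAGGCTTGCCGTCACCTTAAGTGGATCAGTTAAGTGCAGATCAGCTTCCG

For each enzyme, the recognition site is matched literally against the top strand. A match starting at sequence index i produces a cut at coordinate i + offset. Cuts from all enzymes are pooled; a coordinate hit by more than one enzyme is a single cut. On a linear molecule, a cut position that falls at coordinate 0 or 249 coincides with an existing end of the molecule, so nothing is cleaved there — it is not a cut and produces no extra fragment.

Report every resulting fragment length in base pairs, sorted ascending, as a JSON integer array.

Scan for sites:
  OquIX (TTAAGTG, off=4): starts [9, 20, 29, 44, 62, 80, 112, 131, 149, 157, 174, 215, 228] → cuts [13, 24, 33, 48, 66, 84, 116, 135, 153, 161, 178, 219, 232]
  JekV (GATCAG, off=2): starts [56, 73, 92, 100, 121, 166, 187, 196, 222, 237] → cuts [58, 75, 94, 102, 123, 168, 189, 198, 224, 239]

All cut coordinates (distinct, sorted): [13, 24, 33, 48, 58, 66, 75, 84, 94, 102, 116, 123, 135, 153, 161, 168, 178, 189, 198, 219, 224, 232, 239]

Fragments:
  [0,13): 13 bp
  [13,24): 11 bp
  [24,33): 9 bp
  [33,48): 15 bp
  [48,58): 10 bp
  [58,66): 8 bp
  [66,75): 9 bp
  [75,84): 9 bp
  [84,94): 10 bp
  [94,102): 8 bp
  [102,116): 14 bp
  [116,123): 7 bp
  [123,135): 12 bp
  [135,153): 18 bp
  [153,161): 8 bp
  [161,168): 7 bp
  [168,178): 10 bp
  [178,189): 11 bp
  [189,198): 9 bp
  [198,219): 21 bp
  [219,224): 5 bp
  [224,232): 8 bp
  [232,239): 7 bp
  [239,249): 10 bp

[5,7,7,7,8,8,8,8,9,9,9,9,10,10,10,10,11,11,12,13,14,15,18,21]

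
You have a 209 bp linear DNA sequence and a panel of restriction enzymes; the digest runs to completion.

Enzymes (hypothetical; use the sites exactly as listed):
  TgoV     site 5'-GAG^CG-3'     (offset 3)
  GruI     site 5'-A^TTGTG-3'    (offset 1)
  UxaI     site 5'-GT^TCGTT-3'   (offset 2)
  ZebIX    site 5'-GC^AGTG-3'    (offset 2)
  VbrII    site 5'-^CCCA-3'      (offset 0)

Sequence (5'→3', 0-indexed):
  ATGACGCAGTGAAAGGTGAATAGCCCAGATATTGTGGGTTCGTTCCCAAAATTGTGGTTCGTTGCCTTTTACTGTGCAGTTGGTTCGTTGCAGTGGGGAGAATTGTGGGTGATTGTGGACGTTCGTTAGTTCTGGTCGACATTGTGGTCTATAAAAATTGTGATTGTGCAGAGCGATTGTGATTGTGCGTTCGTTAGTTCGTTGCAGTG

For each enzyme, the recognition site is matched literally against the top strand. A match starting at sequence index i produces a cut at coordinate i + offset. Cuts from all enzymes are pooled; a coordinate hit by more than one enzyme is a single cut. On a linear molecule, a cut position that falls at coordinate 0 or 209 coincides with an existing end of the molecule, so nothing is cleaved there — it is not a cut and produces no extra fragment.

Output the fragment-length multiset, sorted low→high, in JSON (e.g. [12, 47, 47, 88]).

Per-enzyme occurrences:
  TgoV (GAGCG, off=3): starts [170] → cuts [173]
  GruI (ATTGTG, off=1): starts [30, 50, 101, 111, 140, 156, 162, 175, 181] → cuts [31, 51, 102, 112, 141, 157, 163, 176, 182]
  UxaI (GTTCGTT, off=2): starts [37, 56, 82, 120, 188, 196] → cuts [39, 58, 84, 122, 190, 198]
  ZebIX (GCAGTG, off=2): starts [5, 89, 203] → cuts [7, 91, 205]
  VbrII (CCCA, off=0): starts [23, 44] → cuts [23, 44]

All cut coordinates (distinct, sorted): [7, 23, 31, 39, 44, 51, 58, 84, 91, 102, 112, 122, 141, 157, 163, 173, 176, 182, 190, 198, 205]

Fragment lengths:
  [0,7): 7 bp
  [7,23): 16 bp
  [23,31): 8 bp
  [31,39): 8 bp
  [39,44): 5 bp
  [44,51): 7 bp
  [51,58): 7 bp
  [58,84): 26 bp
  [84,91): 7 bp
  [91,102): 11 bp
  [102,112): 10 bp
  [112,122): 10 bp
  [122,141): 19 bp
  [141,157): 16 bp
  [157,163): 6 bp
  [163,173): 10 bp
  [173,176): 3 bp
  [176,182): 6 bp
  [182,190): 8 bp
  [190,198): 8 bp
  [198,205): 7 bp
  [205,209): 4 bp

[3,4,5,6,6,7,7,7,7,7,8,8,8,8,10,10,10,11,16,16,19,26]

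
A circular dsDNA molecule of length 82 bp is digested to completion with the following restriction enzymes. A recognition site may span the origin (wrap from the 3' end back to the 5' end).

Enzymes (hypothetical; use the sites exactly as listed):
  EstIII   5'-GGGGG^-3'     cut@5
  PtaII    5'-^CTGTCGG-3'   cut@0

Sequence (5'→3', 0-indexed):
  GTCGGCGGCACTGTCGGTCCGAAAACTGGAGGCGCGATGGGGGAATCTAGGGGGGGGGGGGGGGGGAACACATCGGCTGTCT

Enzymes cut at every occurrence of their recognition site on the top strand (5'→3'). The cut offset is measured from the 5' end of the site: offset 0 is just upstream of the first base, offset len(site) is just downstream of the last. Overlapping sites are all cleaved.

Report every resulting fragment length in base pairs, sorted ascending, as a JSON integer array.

[1,1,1,1,1,1,1,1,1,1,1,1,11,12,14,33]

Site scan:
  EstIII GGGGG/5: at [38, 49, 50, 51, 52, 53, 54, 55, 56, 57, 58, 59, 60, 61] ⇒ [43, 54, 55, 56, 57, 58, 59, 60, 61, 62, 63, 64, 65, 66]
  PtaII CTGTCGG/0: at [10, 80] ⇒ [10, 80]

Pooled cuts: [10, 43, 54, 55, 56, 57, 58, 59, 60, 61, 62, 63, 64, 65, 66, 80]

Fragment lengths:
  10→43: 33 bp
  43→54: 11 bp
  54→55: 1 bp
  55→56: 1 bp
  56→57: 1 bp
  57→58: 1 bp
  58→59: 1 bp
  59→60: 1 bp
  60→61: 1 bp
  61→62: 1 bp
  62→63: 1 bp
  63→64: 1 bp
  64→65: 1 bp
  65→66: 1 bp
  66→80: 14 bp
  80→10 (wrap): 82-80+10 = 12 bp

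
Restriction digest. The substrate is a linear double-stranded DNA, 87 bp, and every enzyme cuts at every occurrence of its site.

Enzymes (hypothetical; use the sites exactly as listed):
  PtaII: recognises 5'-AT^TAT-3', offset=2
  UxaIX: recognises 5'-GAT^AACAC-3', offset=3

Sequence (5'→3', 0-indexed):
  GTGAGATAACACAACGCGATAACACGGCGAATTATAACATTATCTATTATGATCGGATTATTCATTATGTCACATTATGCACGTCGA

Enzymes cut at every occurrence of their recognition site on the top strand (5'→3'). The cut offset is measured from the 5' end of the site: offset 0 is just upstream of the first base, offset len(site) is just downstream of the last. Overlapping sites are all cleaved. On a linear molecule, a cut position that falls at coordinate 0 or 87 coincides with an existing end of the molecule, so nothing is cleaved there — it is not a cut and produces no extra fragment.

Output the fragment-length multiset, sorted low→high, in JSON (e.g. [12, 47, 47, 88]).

[7,7,7,8,10,11,12,12,13]

Scan for sites:
  PtaII (ATTAT, off=2): starts [30, 38, 45, 56, 63, 73] → cuts [32, 40, 47, 58, 65, 75]
  UxaIX (GATAACAC, off=3): starts [4, 17] → cuts [7, 20]

Pooled cuts: [7, 20, 32, 40, 47, 58, 65, 75]

Fragments:
  [0,7): 7 bp
  [7,20): 13 bp
  [20,32): 12 bp
  [32,40): 8 bp
  [40,47): 7 bp
  [47,58): 11 bp
  [58,65): 7 bp
  [65,75): 10 bp
  [75,87): 12 bp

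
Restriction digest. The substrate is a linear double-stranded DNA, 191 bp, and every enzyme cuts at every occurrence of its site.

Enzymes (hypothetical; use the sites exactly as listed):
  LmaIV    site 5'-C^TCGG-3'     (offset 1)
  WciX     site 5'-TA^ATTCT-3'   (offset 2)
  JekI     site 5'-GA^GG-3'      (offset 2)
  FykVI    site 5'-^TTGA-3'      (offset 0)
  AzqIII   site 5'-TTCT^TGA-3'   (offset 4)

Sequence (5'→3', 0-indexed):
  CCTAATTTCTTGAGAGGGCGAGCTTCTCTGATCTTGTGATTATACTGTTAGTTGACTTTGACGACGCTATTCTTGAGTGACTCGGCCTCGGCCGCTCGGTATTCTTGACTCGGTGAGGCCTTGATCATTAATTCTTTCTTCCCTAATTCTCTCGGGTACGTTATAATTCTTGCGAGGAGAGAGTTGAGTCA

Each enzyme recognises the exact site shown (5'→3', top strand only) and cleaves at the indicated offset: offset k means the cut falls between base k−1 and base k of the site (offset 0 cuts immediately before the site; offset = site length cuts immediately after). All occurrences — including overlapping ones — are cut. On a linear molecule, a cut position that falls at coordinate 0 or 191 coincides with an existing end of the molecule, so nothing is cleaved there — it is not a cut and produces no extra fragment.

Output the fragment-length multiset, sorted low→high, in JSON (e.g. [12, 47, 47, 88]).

[1,1,1,4,4,5,6,6,6,7,8,8,8,8,9,9,10,10,14,15,15,36]

Scan for sites:
  LmaIV (CTCGG, off=1): starts [80, 86, 94, 108, 150] → cuts [81, 87, 95, 109, 151]
  WciX (TAATTCT, off=2): starts [128, 143, 163] → cuts [130, 145, 165]
  JekI (GAGG, off=2): starts [13, 114, 173] → cuts [15, 116, 175]
  FykVI (TTGA, off=0): starts [9, 51, 57, 72, 104, 120, 183] → cuts [9, 51, 57, 72, 104, 120, 183]
  AzqIII (TTCTTGA, off=4): starts [6, 69, 101] → cuts [10, 73, 105]

Pooled cuts: [9, 10, 15, 51, 57, 72, 73, 81, 87, 95, 104, 105, 109, 116, 120, 130, 145, 151, 165, 175, 183]

Fragment lengths:
  [0,9): 9 bp
  [9,10): 1 bp
  [10,15): 5 bp
  [15,51): 36 bp
  [51,57): 6 bp
  [57,72): 15 bp
  [72,73): 1 bp
  [73,81): 8 bp
  [81,87): 6 bp
  [87,95): 8 bp
  [95,104): 9 bp
  [104,105): 1 bp
  [105,109): 4 bp
  [109,116): 7 bp
  [116,120): 4 bp
  [120,130): 10 bp
  [130,145): 15 bp
  [145,151): 6 bp
  [151,165): 14 bp
  [165,175): 10 bp
  [175,183): 8 bp
  [183,191): 8 bp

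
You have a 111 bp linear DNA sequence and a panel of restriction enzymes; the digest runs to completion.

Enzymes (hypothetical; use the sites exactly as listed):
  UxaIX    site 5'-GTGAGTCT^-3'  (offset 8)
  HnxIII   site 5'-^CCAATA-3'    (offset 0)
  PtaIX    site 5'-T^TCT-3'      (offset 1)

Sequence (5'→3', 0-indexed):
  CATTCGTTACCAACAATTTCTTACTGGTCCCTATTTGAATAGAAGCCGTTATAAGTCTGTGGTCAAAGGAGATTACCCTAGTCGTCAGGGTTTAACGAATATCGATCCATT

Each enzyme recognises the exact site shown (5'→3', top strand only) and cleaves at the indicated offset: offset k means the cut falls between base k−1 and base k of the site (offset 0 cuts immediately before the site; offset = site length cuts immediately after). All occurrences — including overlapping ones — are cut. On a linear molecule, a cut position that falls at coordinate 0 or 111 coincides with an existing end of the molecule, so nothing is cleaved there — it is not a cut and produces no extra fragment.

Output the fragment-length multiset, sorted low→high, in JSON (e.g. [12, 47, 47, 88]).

[18,93]

Scan for sites:
  UxaIX (GTGAGTCT, off=8): no sites
  HnxIII (CCAATA, off=0): no sites
  PtaIX TTCT/1: at [17] ⇒ [18]

All cut coordinates (distinct, sorted): [18]

Fragment lengths:
  [0,18): 18 bp
  [18,111): 93 bp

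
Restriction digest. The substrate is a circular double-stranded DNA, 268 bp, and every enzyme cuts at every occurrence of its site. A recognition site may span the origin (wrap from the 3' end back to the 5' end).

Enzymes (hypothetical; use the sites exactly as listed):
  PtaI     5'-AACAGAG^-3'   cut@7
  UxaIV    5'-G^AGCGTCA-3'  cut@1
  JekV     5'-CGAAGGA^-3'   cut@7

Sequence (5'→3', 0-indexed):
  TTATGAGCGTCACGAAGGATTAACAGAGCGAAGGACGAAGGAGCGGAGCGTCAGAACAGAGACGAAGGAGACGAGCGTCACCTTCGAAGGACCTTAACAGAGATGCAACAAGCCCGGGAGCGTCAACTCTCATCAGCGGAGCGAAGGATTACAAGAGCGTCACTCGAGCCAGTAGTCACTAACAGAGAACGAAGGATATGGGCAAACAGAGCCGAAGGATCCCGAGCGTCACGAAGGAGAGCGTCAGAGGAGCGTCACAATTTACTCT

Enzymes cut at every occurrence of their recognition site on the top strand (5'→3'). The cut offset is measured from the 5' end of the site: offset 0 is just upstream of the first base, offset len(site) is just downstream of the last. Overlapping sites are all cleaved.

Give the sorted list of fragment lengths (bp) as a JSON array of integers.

Per-enzyme occurrences:
  PtaI (AACAGAG, off=7): starts [21, 54, 95, 180, 204] → cuts [28, 61, 102, 187, 211]
  UxaIV (GAGCGTCA, off=1): starts [4, 45, 72, 117, 154, 223, 238, 249] → cuts [5, 46, 73, 118, 155, 224, 239, 250]
  JekV (CGAAGGA, off=7): starts [12, 28, 35, 62, 84, 141, 189, 212, 231] → cuts [19, 35, 42, 69, 91, 148, 196, 219, 238]

Pooled cuts: [5, 19, 28, 35, 42, 46, 61, 69, 73, 91, 102, 118, 148, 155, 187, 196, 211, 219, 224, 238, 239, 250]

Fragment lengths:
  5→19: 14 bp
  19→28: 9 bp
  28→35: 7 bp
  35→42: 7 bp
  42→46: 4 bp
  46→61: 15 bp
  61→69: 8 bp
  69→73: 4 bp
  73→91: 18 bp
  91→102: 11 bp
  102→118: 16 bp
  118→148: 30 bp
  148→155: 7 bp
  155→187: 32 bp
  187→196: 9 bp
  196→211: 15 bp
  211→219: 8 bp
  219→224: 5 bp
  224→238: 14 bp
  238→239: 1 bp
  239→250: 11 bp
  250→5 (wrap): 268-250+5 = 23 bp

[1,4,4,5,7,7,7,8,8,9,9,11,11,14,14,15,15,16,18,23,30,32]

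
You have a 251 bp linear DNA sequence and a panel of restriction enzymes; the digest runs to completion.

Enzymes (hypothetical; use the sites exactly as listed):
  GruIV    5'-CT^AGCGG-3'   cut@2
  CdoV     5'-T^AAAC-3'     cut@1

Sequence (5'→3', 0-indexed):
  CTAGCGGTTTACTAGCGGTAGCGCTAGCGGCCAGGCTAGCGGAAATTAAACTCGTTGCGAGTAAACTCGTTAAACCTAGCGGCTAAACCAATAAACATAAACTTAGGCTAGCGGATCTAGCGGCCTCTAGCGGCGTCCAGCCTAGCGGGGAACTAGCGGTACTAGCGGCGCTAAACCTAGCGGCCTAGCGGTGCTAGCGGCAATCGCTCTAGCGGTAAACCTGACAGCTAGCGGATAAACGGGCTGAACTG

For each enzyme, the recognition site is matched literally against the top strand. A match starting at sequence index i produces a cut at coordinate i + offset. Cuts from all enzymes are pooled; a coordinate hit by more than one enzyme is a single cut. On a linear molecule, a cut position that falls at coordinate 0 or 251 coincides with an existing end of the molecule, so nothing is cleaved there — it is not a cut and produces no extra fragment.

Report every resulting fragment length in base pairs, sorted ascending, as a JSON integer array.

Per-enzyme occurrences:
  GruIV CTAGCGG/2: at [0, 11, 23, 35, 75, 107, 116, 126, 141, 152, 161, 176, 184, 193, 208, 227] ⇒ [2, 13, 25, 37, 77, 109, 118, 128, 143, 154, 163, 178, 186, 195, 210, 229]
  CdoV TAAAC/1: at [46, 61, 70, 83, 91, 97, 171, 215, 235] ⇒ [47, 62, 71, 84, 92, 98, 172, 216, 236]

All cut coordinates (distinct, sorted): [2, 13, 25, 37, 47, 62, 71, 77, 84, 92, 98, 109, 118, 128, 143, 154, 163, 172, 178, 186, 195, 210, 216, 229, 236]

Fragments:
  [0,2): 2 bp
  [2,13): 11 bp
  [13,25): 12 bp
  [25,37): 12 bp
  [37,47): 10 bp
  [47,62): 15 bp
  [62,71): 9 bp
  [71,77): 6 bp
  [77,84): 7 bp
  [84,92): 8 bp
  [92,98): 6 bp
  [98,109): 11 bp
  [109,118): 9 bp
  [118,128): 10 bp
  [128,143): 15 bp
  [143,154): 11 bp
  [154,163): 9 bp
  [163,172): 9 bp
  [172,178): 6 bp
  [178,186): 8 bp
  [186,195): 9 bp
  [195,210): 15 bp
  [210,216): 6 bp
  [216,229): 13 bp
  [229,236): 7 bp
  [236,251): 15 bp

[2,6,6,6,6,7,7,8,8,9,9,9,9,9,10,10,11,11,11,12,12,13,15,15,15,15]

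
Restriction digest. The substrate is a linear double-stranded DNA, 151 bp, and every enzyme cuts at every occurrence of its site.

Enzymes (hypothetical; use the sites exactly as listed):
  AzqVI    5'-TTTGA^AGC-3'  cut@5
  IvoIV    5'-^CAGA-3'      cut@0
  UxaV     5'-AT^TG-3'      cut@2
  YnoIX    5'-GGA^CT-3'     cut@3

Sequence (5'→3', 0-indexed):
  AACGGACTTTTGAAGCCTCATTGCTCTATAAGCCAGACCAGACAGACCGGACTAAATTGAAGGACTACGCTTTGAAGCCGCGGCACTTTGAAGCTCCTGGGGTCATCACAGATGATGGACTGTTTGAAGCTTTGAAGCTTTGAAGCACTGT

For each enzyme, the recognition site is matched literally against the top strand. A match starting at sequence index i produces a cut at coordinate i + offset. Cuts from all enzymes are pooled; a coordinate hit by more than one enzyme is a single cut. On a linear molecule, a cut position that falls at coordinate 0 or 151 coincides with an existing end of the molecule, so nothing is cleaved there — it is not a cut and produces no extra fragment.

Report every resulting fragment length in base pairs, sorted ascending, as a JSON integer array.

[4,5,6,6,7,7,8,8,8,8,8,9,11,11,12,16,17]

Scan for sites:
  AzqVI (TTTGAAGC, off=5): starts [8, 70, 86, 122, 130, 138] → cuts [13, 75, 91, 127, 135, 143]
  IvoIV (CAGA, off=0): starts [33, 38, 42, 108] → cuts [33, 38, 42, 108]
  UxaV (ATTG, off=2): starts [19, 55] → cuts [21, 57]
  YnoIX (GGACT, off=3): starts [3, 48, 61, 116] → cuts [6, 51, 64, 119]

All cut coordinates (distinct, sorted): [6, 13, 21, 33, 38, 42, 51, 57, 64, 75, 91, 108, 119, 127, 135, 143]

Fragments:
  [0,6): 6 bp
  [6,13): 7 bp
  [13,21): 8 bp
  [21,33): 12 bp
  [33,38): 5 bp
  [38,42): 4 bp
  [42,51): 9 bp
  [51,57): 6 bp
  [57,64): 7 bp
  [64,75): 11 bp
  [75,91): 16 bp
  [91,108): 17 bp
  [108,119): 11 bp
  [119,127): 8 bp
  [127,135): 8 bp
  [135,143): 8 bp
  [143,151): 8 bp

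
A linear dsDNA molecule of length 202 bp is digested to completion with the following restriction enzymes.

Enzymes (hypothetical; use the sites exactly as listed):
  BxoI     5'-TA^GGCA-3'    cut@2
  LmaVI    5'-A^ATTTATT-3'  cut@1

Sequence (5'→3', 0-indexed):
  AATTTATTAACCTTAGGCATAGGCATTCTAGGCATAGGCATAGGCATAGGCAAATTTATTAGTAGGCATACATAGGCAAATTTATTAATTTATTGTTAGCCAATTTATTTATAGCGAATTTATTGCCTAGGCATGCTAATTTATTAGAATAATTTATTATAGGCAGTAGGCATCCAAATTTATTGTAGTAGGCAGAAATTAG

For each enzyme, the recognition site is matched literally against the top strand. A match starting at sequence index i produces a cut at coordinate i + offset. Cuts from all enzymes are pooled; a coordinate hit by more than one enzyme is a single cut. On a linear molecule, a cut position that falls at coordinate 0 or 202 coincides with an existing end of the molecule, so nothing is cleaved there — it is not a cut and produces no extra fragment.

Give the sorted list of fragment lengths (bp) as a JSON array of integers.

Site scan:
  BxoI TAGGCA/2: at [13, 19, 28, 34, 40, 46, 62, 72, 127, 159, 166, 188] ⇒ [15, 21, 30, 36, 42, 48, 64, 74, 129, 161, 168, 190]
  LmaVI AATTTATT/1: at [0, 52, 78, 86, 101, 116, 137, 150, 176] ⇒ [1, 53, 79, 87, 102, 117, 138, 151, 177]

Pooled cuts: [1, 15, 21, 30, 36, 42, 48, 53, 64, 74, 79, 87, 102, 117, 129, 138, 151, 161, 168, 177, 190]

Fragments:
  [0,1): 1 bp
  [1,15): 14 bp
  [15,21): 6 bp
  [21,30): 9 bp
  [30,36): 6 bp
  [36,42): 6 bp
  [42,48): 6 bp
  [48,53): 5 bp
  [53,64): 11 bp
  [64,74): 10 bp
  [74,79): 5 bp
  [79,87): 8 bp
  [87,102): 15 bp
  [102,117): 15 bp
  [117,129): 12 bp
  [129,138): 9 bp
  [138,151): 13 bp
  [151,161): 10 bp
  [161,168): 7 bp
  [168,177): 9 bp
  [177,190): 13 bp
  [190,202): 12 bp

[1,5,5,6,6,6,6,7,8,9,9,9,10,10,11,12,12,13,13,14,15,15]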